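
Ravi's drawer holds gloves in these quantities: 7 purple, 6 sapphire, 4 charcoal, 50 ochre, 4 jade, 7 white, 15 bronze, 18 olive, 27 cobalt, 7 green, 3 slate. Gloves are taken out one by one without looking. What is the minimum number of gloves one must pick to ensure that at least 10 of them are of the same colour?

75

Put each drawn glove into a box by colour. The largest draw with every box below 10 takes min(count, 9) from each colour; colours with fewer than 9 contribute all they have.
Σ min(cᵢ, 9) = 7 + 6 + 4 + 9 + 4 + 7 + 9 + 9 + 9 + 7 + 3 = 74.
Draw number 74 + 1 = 75 must push one box to 10.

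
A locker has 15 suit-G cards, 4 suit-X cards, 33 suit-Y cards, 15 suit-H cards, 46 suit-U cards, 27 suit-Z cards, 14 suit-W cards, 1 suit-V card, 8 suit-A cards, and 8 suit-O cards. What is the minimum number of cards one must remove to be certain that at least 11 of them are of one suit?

Pigeonhole: the 10 suits are the holes; the cards drawn are the pigeons.
To avoid 11 of any one suit, the worst case takes at most 10 of each suit, or every card of a suit that has fewer than 10.
That gives 10 + 4 + 10 + 10 + 10 + 10 + 10 + 1 + 8 + 8 = 81 cards with no suit reaching 11.
The next card forces some suit to 11, so 81 + 1 = 82.

82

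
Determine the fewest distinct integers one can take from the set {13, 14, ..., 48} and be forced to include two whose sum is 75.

Two chosen integers sum to 75 exactly when both halves of some pair {x, 75−x} with 27 ≤ x ≤ 75−x ≤ 48 are chosen — 11 such pairs.
The remaining 14 elements (those with no distinct partner in range) can never complete a 75-sum, so the worst case takes all of them and one from each pair: 14 + 11 = 25.
By pigeonhole, the 26th integer has to be the second member of some pair, so 25 + 1 = 26.

26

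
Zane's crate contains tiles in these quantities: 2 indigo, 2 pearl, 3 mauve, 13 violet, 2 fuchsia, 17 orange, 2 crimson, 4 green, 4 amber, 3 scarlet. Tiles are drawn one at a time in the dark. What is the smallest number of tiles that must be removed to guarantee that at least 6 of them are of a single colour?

An adversary could hand out at most 5 tiles per colour (8 colours run out sooner): 2 + 2 + 3 + 5 + 2 + 5 + 2 + 4 + 4 + 3 = 32 tiles and still no colour has 6.
One more tile lands in a colour already at 5, so 33 draws are enough and 32 are not.

33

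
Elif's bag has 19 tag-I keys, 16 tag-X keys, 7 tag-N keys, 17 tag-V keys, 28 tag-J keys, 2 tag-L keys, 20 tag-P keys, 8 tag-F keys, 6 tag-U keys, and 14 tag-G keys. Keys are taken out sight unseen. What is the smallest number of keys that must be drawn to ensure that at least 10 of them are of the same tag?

By the pigeonhole principle, put each drawn key into a box by tag. The largest draw with every box below 10 takes min(count, 9) from each tag; tags with fewer than 9 contribute all they have.
Σ min(cᵢ, 9) = 9 + 9 + 7 + 9 + 9 + 2 + 9 + 8 + 6 + 9 = 77.
Draw number 77 + 1 = 78 must push one box to 10.

78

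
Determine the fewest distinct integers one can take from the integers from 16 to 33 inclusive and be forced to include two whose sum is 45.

Group the elements by complementary pair {x, 45−x}: {16,29}, {17,28}, {18,27}, …, giving 7 two-element pairs and 4 integers whose partner 45−x falls outside [16,33].
By the pigeonhole principle, treating each of those 11 groups as a pigeonhole, one can pick one integer per group — 11 integers — with no two summing to 45.
The 12th integer lands in an occupied pair, forcing a sum of 45.

12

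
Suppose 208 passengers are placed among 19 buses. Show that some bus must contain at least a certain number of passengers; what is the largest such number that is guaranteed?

11

By the pigeonhole principle, the 19 buses are the holes and the 208 passengers are the pigeons.
If every bus held at most 10 passengers, the total would be at most 19 × 10 = 190, which is less than 208.
So some bus holds at least ⌈208/19⌉ = 11 passengers.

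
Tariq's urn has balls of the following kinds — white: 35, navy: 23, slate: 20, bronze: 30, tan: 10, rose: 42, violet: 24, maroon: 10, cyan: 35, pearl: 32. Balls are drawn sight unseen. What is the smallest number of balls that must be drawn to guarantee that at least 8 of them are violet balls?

In the worst case for collecting violet balls, every non-violet ball comes out first.
There are 35 + 23 + 20 + 30 + 10 + 42 + 10 + 35 + 32 = 237 non-violet balls altogether.
After those, each further ball must be violet, so 237 + 8 = 245 draws guarantee 8 violet balls.

245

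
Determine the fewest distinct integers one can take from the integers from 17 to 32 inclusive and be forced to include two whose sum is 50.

10

Group the elements by complementary pair {x, 50−x}: {18,32}, {19,31}, {20,30}, …, giving 7 two-element pairs, the single value 25 (it cannot pair with itself since the integers are distinct), and 1 integer whose partner 50−x falls outside [17,32].
Treating each of those 9 groups as a pigeonhole, one can pick one integer per group — 9 integers — with no two summing to 50.
The 10th integer lands in an occupied pair, forcing a sum of 50.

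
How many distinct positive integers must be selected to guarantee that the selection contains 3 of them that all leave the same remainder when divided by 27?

By pigeonhole, the 27 residue classes mod 27 are the pigeonholes.
With 54 integers one could put 2 in each residue class and have no class reach 3.
The 55th integer pushes some class to 3, so 27·2 + 1 = 55.

55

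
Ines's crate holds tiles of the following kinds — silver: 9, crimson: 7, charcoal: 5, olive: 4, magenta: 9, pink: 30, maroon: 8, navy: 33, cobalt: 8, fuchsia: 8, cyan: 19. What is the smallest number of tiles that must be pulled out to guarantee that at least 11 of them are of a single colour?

89

An adversary could hand out at most 10 tiles per colour (8 colours run out sooner): 9 + 7 + 5 + 4 + 9 + 10 + 8 + 10 + 8 + 8 + 10 = 88 tiles and still no colour has 11.
One more tile lands in a colour already at 10, so 89 draws are enough and 88 are not.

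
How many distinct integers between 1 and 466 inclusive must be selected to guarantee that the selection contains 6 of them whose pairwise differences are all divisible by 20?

101

Integers whose pairwise differences are multiples of 20 are exactly those sharing a remainder mod 20. The 20 residue classes mod 20 are the pigeonholes.
With 100 integers one could put 5 in each residue class and have no class reach 6.
The 101st integer pushes some class to 6, so 20·5 + 1 = 101.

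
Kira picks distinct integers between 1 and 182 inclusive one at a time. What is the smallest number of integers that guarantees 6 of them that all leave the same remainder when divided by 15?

The 15 residue classes mod 15 are the pigeonholes.
With 75 integers one could put 5 in each residue class and have no class reach 6.
The 76th integer pushes some class to 6, so 15·5 + 1 = 76.

76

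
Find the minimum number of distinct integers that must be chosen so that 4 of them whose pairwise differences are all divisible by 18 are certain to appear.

Integers whose pairwise differences are multiples of 18 are exactly those sharing a remainder mod 18. By the pigeonhole principle, the 18 residue classes mod 18 are the pigeonholes.
With 54 integers one could put 3 in each residue class and have no class reach 4.
The 55th integer pushes some class to 4, so 18·3 + 1 = 55.

55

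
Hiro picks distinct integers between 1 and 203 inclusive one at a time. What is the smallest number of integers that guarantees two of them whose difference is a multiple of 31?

32

Integers whose pairwise differences are multiples of 31 are exactly those sharing a remainder mod 31. The 31 residue classes mod 31 are the pigeonholes.
With 31 integers one could put 1 in each residue class and have no class reach 2.
The 32nd integer pushes some class to 2, so 31·1 + 1 = 32.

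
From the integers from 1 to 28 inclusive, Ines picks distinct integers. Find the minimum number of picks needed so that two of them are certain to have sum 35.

A set avoiding the sum 35 can contain at most one of each pair {x, 35−x}, plus the 6 elements whose complement lies outside the range.
The integers 1, …, 17 (17 of them) are such a set: any two sum to at least 1+2 = 3 and at most 16+17 = 33 < 35.
Pigeonhole: any 18th integer completes one of the 11 pairs, so 18 choices force a sum of 35.

18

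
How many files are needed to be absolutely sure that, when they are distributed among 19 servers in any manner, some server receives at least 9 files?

With 152 files one could put exactly 8 in each of the 19 servers, and no server would reach 9.
One more file must land in a server that already has 8, giving it 9.
So 19 × 8 + 1 = 153 files are required.

153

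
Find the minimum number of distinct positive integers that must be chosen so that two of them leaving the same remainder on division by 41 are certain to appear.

The 41 residue classes mod 41 are the pigeonholes.
With 41 integers one could put 1 in each residue class and have no class reach 2.
The 42nd integer pushes some class to 2, so 41·1 + 1 = 42.

42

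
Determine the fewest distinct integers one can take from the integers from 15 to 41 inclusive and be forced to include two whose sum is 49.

Two chosen integers sum to 49 exactly when both halves of some pair {x, 49−x} with 15 ≤ x ≤ 49−x ≤ 34 are chosen — 10 such pairs.
The remaining 7 elements (those with no distinct partner in range) can never complete a 49-sum, so the worst case takes all of them and one from each pair: 7 + 10 = 17.
Pigeonhole: the 18th integer has to be the second member of some pair, so 17 + 1 = 18.

18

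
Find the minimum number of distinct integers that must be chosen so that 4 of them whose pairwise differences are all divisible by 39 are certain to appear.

118

Integers whose pairwise differences are multiples of 39 are exactly those sharing a remainder mod 39. The 39 residue classes mod 39 are the pigeonholes.
With 117 integers one could put 3 in each residue class and have no class reach 4.
The 118th integer pushes some class to 4, so 39·3 + 1 = 118.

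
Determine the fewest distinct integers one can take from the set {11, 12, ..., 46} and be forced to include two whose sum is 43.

Two chosen integers sum to 43 exactly when both halves of some pair {x, 43−x} with 11 ≤ x ≤ 43−x ≤ 32 are chosen — 11 such pairs.
The remaining 14 elements (those with no distinct partner in range) can never complete a 43-sum, so the worst case takes all of them and one from each pair: 14 + 11 = 25.
The 26th integer has to be the second member of some pair, so 25 + 1 = 26.

26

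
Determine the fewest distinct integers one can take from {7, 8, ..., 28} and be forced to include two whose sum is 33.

Group the elements by complementary pair {x, 33−x}: {7,26}, {8,25}, {9,24}, …, giving 10 two-element pairs and 2 integers whose partner 33−x falls outside [7,28].
By the pigeonhole principle, treating each of those 12 groups as a pigeonhole, one can pick one integer per group — 12 integers — with no two summing to 33.
The 13th integer lands in an occupied pair, forcing a sum of 33.

13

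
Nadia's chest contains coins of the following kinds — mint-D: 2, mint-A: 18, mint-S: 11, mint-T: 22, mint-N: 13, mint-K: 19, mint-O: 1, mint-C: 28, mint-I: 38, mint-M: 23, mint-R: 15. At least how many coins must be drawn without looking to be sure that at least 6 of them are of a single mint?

An adversary could hand out at most 5 coins per mint (mint-D, mint-O run out sooner): 2 + 5 + 5 + 5 + 5 + 5 + 1 + 5 + 5 + 5 + 5 = 48 coins and still no mint has 6.
One more coin lands in a mint already at 5, so 49 draws are enough and 48 are not.

49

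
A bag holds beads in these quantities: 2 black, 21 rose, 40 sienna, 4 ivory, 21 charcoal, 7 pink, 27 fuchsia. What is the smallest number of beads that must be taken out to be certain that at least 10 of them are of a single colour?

50

An adversary could hand out at most 9 beads per colour (black, ivory, pink run out sooner): 2 + 9 + 9 + 4 + 9 + 7 + 9 = 49 beads and still no colour has 10.
One more bead lands in a colour already at 9, so 50 draws are enough and 49 are not.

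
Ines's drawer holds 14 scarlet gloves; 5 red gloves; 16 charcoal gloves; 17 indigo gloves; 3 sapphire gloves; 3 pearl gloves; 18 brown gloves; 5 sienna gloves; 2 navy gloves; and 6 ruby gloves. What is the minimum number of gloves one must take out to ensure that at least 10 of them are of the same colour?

An adversary could hand out at most 9 gloves per colour (6 colours run out sooner): 9 + 5 + 9 + 9 + 3 + 3 + 9 + 5 + 2 + 6 = 60 gloves and still no colour has 10.
One more glove lands in a colour already at 9, so 61 draws are enough and 60 are not.

61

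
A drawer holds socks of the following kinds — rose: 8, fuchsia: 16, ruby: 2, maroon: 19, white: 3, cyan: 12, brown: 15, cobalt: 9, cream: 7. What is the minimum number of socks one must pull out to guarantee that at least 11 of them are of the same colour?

Pigeonhole: put each drawn sock into a box by colour. The largest draw with every box below 11 takes min(count, 10) from each colour; colours with fewer than 10 contribute all they have.
Σ min(cᵢ, 10) = 8 + 10 + 2 + 10 + 3 + 10 + 10 + 9 + 7 = 69.
Draw number 69 + 1 = 70 must push one box to 11.

70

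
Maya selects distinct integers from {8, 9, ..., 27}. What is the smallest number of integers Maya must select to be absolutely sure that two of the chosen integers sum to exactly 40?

Group the elements by complementary pair {x, 40−x}: {13,27}, {14,26}, {15,25}, …, giving 7 two-element pairs, the single value 20 (it cannot pair with itself since the integers are distinct), and 5 integers whose partner 40−x falls outside [8,27].
By pigeonhole, treating each of those 13 groups as a pigeonhole, one can pick one integer per group — 13 integers — with no two summing to 40.
The 14th integer lands in an occupied pair, forcing a sum of 40.

14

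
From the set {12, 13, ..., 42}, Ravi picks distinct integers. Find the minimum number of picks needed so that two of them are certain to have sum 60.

20

Two chosen integers sum to 60 exactly when both halves of some pair {x, 60−x} with 18 ≤ x ≤ 60−x ≤ 42 are chosen — 12 such pairs.
The remaining 7 elements (those with no distinct partner in range) can never complete a 60-sum, so the worst case takes all of them and one from each pair: 7 + 12 = 19.
The 20th integer has to be the second member of some pair, so 19 + 1 = 20.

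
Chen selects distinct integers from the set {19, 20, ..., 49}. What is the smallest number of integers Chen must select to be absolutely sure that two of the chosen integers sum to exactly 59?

21

A set avoiding the sum 59 can contain at most one of each pair {x, 59−x}, plus the 9 elements whose complement lies outside the range.
The integers 30, …, 49 (20 of them) are such a set: any two sum to at least 30+31 = 61 > 59.
Any 21st integer completes one of the 11 pairs, so 21 choices force a sum of 59.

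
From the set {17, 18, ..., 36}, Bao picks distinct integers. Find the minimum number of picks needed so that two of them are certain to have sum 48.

14

Group the elements by complementary pair {x, 48−x}: {17,31}, {18,30}, {19,29}, …, giving 7 two-element pairs, the single value 24 (it cannot pair with itself since the integers are distinct), and 5 integers whose partner 48−x falls outside [17,36].
Treating each of those 13 groups as a pigeonhole, one can pick one integer per group — 13 integers — with no two summing to 48.
The 14th integer lands in an occupied pair, forcing a sum of 48.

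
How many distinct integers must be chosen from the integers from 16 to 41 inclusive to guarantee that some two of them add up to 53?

Two chosen integers sum to 53 exactly when both halves of some pair {x, 53−x} with 16 ≤ x ≤ 53−x ≤ 37 are chosen — 11 such pairs.
The remaining 4 elements (those with no distinct partner in range) can never complete a 53-sum, so the worst case takes all of them and one from each pair: 4 + 11 = 15.
By pigeonhole, the 16th integer has to be the second member of some pair, so 15 + 1 = 16.

16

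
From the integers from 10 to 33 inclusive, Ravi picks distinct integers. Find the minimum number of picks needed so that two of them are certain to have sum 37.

Two chosen integers sum to 37 exactly when both halves of some pair {x, 37−x} with 10 ≤ x ≤ 37−x ≤ 27 are chosen — 9 such pairs.
The remaining 6 elements (those with no distinct partner in range) can never complete a 37-sum, so the worst case takes all of them and one from each pair: 6 + 9 = 15.
Pigeonhole: the 16th integer has to be the second member of some pair, so 15 + 1 = 16.

16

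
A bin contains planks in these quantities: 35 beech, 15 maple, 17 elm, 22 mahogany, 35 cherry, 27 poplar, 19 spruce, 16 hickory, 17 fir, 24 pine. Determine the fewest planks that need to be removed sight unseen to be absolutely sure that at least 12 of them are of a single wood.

111

An adversary could hand out at most 11 planks per wood: 11 + 11 + 11 + 11 + 11 + 11 + 11 + 11 + 11 + 11 = 110 planks and still no wood has 12.
By the pigeonhole principle, one more plank lands in a wood already at 11, so 111 draws are enough and 110 are not.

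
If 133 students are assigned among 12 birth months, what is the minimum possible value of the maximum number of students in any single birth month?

By the pigeonhole principle, the 12 birth months are the holes and the 133 students are the pigeons.
If every birth month held at most 11 students, the total would be at most 12 × 11 = 132, which is less than 133.
So some birth month holds at least ⌈133/12⌉ = 12 students.

12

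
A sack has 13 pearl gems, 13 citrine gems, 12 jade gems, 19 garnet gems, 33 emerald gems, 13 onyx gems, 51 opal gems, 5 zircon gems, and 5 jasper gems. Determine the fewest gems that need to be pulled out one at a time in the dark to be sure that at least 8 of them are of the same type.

60

Put each drawn gem into a box by type. The largest draw with every box below 8 takes min(count, 7) from each type; types with fewer than 7 contribute all they have.
Σ min(cᵢ, 7) = 7 + 7 + 7 + 7 + 7 + 7 + 7 + 5 + 5 = 59.
Draw number 59 + 1 = 60 must push one box to 8.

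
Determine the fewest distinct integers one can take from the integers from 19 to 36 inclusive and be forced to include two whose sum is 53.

Two chosen integers sum to 53 exactly when both halves of some pair {x, 53−x} with 19 ≤ x ≤ 53−x ≤ 34 are chosen — 8 such pairs.
The remaining 2 elements (those with no distinct partner in range) can never complete a 53-sum, so the worst case takes all of them and one from each pair: 2 + 8 = 10.
By pigeonhole, the 11th integer has to be the second member of some pair, so 10 + 1 = 11.

11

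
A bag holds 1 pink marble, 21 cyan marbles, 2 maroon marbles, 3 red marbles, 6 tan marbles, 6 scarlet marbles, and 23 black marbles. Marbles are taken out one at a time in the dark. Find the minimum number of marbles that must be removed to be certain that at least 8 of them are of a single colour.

An adversary could hand out at most 7 marbles per colour (5 colours run out sooner): 1 + 7 + 2 + 3 + 6 + 6 + 7 = 32 marbles and still no colour has 8.
One more marble lands in a colour already at 7, so 33 draws are enough and 32 are not.

33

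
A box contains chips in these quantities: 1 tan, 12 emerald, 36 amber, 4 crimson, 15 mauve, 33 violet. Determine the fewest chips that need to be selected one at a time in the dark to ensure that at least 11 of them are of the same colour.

46

An adversary could hand out at most 10 chips per colour (tan, crimson run out sooner): 1 + 10 + 10 + 4 + 10 + 10 = 45 chips and still no colour has 11.
One more chip lands in a colour already at 10, so 46 draws are enough and 45 are not.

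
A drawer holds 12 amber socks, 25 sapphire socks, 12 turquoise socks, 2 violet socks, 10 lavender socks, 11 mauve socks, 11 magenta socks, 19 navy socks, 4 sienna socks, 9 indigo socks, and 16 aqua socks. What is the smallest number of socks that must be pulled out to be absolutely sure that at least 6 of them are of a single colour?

By pigeonhole, the 11 colours are the holes; the socks drawn are the pigeons.
To avoid 6 of any one colour, the worst case takes at most 5 of each colour, or every sock of a colour that has fewer than 5.
That gives 5 + 5 + 5 + 2 + 5 + 5 + 5 + 5 + 4 + 5 + 5 = 51 socks with no colour reaching 6.
The next sock forces some colour to 6, so 51 + 1 = 52.

52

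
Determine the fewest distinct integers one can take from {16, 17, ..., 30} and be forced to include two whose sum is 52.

12

Two chosen integers sum to 52 exactly when both halves of some pair {x, 52−x} with 22 ≤ x ≤ 52−x ≤ 30 are chosen — 4 such pairs.
The remaining 7 elements (those with no distinct partner in range) can never complete a 52-sum, so the worst case takes all of them and one from each pair: 7 + 4 = 11.
The 12th integer has to be the second member of some pair, so 11 + 1 = 12.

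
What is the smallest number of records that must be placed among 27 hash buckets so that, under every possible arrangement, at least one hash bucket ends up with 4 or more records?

With 81 records one could put exactly 3 in each of the 27 hash buckets, and no hash bucket would reach 4.
One more record must land in a hash bucket that already has 3, giving it 4.
So 27 × 3 + 1 = 82 records are required.

82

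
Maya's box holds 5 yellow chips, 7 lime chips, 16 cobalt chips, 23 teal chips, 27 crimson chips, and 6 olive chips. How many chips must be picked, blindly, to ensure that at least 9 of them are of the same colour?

An adversary could hand out at most 8 chips per colour (yellow, lime, olive run out sooner): 5 + 7 + 8 + 8 + 8 + 6 = 42 chips and still no colour has 9.
One more chip lands in a colour already at 8, so 43 draws are enough and 42 are not.

43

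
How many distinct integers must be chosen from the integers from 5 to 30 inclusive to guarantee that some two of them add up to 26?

19

A set avoiding the sum 26 can contain at most one of each pair {x, 26−x}, plus the 10 elements whose complement lies outside the range or equal to its own complement.
The integers 13, …, 30 (18 of them) are such a set: any two sum to at least 13+14 = 27 > 26.
Pigeonhole: any 19th integer completes one of the 8 pairs, so 19 choices force a sum of 26.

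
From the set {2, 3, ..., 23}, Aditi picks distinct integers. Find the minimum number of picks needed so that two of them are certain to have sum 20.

Group the elements by complementary pair {x, 20−x}: {2,18}, {3,17}, {4,16}, …, giving 8 two-element pairs, the single value 10 (it cannot pair with itself since the integers are distinct), and 5 integers whose partner 20−x falls outside [2,23].
By the pigeonhole principle, treating each of those 14 groups as a pigeonhole, one can pick one integer per group — 14 integers — with no two summing to 20.
The 15th integer lands in an occupied pair, forcing a sum of 20.

15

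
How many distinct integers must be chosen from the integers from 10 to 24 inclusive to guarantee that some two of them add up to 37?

Two chosen integers sum to 37 exactly when both halves of some pair {x, 37−x} with 13 ≤ x ≤ 37−x ≤ 24 are chosen — 6 such pairs.
The remaining 3 elements (those with no distinct partner in range) can never complete a 37-sum, so the worst case takes all of them and one from each pair: 3 + 6 = 9.
The 10th integer has to be the second member of some pair, so 9 + 1 = 10.

10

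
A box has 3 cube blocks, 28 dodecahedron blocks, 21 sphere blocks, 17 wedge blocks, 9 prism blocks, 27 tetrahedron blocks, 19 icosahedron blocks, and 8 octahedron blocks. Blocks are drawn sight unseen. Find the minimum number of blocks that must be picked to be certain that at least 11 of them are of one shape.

71

The 8 shapes are the holes; the blocks drawn are the pigeons.
To avoid 11 of any one shape, the worst case takes at most 10 of each shape, or every block of a shape that has fewer than 10.
That gives 3 + 10 + 10 + 10 + 9 + 10 + 10 + 8 = 70 blocks with no shape reaching 11.
The next block forces some shape to 11, so 70 + 1 = 71.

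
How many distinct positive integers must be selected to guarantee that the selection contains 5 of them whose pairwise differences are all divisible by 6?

Integers whose pairwise differences are multiples of 6 are exactly those sharing a remainder mod 6. By pigeonhole, the 6 residue classes mod 6 are the pigeonholes.
With 24 integers one could put 4 in each residue class and have no class reach 5.
The 25th integer pushes some class to 5, so 6·4 + 1 = 25.

25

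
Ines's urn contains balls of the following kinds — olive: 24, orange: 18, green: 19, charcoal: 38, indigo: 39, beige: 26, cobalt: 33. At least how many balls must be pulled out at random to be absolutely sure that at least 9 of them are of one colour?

By pigeonhole, put each drawn ball into a box by colour. The largest draw with every box below 9 takes min(count, 8) from each colour.
Σ min(cᵢ, 8) = 8 + 8 + 8 + 8 + 8 + 8 + 8 = 56.
Draw number 56 + 1 = 57 must push one box to 9.

57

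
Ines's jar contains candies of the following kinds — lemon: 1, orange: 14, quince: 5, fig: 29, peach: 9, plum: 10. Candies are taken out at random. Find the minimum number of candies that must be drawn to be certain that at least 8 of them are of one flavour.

An adversary could hand out at most 7 candies per flavour (lemon, quince run out sooner): 1 + 7 + 5 + 7 + 7 + 7 = 34 candies and still no flavour has 8.
One more candy lands in a flavour already at 7, so 35 draws are enough and 34 are not.

35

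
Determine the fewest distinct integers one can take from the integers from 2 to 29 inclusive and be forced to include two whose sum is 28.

Two chosen integers sum to 28 exactly when both halves of some pair {x, 28−x} with 2 ≤ x ≤ 28−x ≤ 26 are chosen — 12 such pairs.
The remaining 4 elements (those with no distinct partner in range) can never complete a 28-sum, so the worst case takes all of them and one from each pair: 4 + 12 = 16.
By pigeonhole, the 17th integer has to be the second member of some pair, so 16 + 1 = 17.

17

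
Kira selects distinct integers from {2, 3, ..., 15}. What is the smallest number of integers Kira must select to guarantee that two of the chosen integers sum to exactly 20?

10

Group the elements by complementary pair {x, 20−x}: {5,15}, {6,14}, {7,13}, …, giving 5 two-element pairs, the single value 10 (it cannot pair with itself since the integers are distinct), and 3 integers whose partner 20−x falls outside [2,15].
Treating each of those 9 groups as a pigeonhole, one can pick one integer per group — 9 integers — with no two summing to 20.
The 10th integer lands in an occupied pair, forcing a sum of 20.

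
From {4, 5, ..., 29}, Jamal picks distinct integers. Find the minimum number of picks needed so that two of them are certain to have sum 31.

15

Two chosen integers sum to 31 exactly when both halves of some pair {x, 31−x} with 4 ≤ x ≤ 31−x ≤ 27 are chosen — 12 such pairs.
The remaining 2 elements (those with no distinct partner in range) can never complete a 31-sum, so the worst case takes all of them and one from each pair: 2 + 12 = 14.
By the pigeonhole principle, the 15th integer has to be the second member of some pair, so 14 + 1 = 15.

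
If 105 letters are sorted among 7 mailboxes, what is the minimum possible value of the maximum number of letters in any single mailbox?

15

The 7 mailboxes are the holes and the 105 letters are the pigeons.
If every mailbox held at most 14 letters, the total would be at most 7 × 14 = 98, which is less than 105.
So some mailbox holds at least ⌈105/7⌉ = 15 letters.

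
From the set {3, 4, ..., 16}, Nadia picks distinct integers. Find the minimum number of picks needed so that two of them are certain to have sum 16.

10

Group the elements by complementary pair {x, 16−x}: {3,13}, {4,12}, {5,11}, …, giving 5 two-element pairs, the single value 8 (it cannot pair with itself since the integers are distinct), and 3 integers whose partner 16−x falls outside [3,16].
By the pigeonhole principle, treating each of those 9 groups as a pigeonhole, one can pick one integer per group — 9 integers — with no two summing to 16.
The 10th integer lands in an occupied pair, forcing a sum of 16.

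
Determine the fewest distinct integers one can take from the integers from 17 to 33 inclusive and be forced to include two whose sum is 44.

13

Group the elements by complementary pair {x, 44−x}: {17,27}, {18,26}, {19,25}, …, giving 5 two-element pairs, the single value 22 (it cannot pair with itself since the integers are distinct), and 6 integers whose partner 44−x falls outside [17,33].
Treating each of those 12 groups as a pigeonhole, one can pick one integer per group — 12 integers — with no two summing to 44.
The 13th integer lands in an occupied pair, forcing a sum of 44.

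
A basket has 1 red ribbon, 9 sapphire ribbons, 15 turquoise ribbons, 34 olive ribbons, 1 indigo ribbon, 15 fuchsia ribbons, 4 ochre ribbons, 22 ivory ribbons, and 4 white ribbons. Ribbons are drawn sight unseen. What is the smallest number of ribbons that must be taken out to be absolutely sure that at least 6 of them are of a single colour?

36

An adversary could hand out at most 5 ribbons per colour (4 colours run out sooner): 1 + 5 + 5 + 5 + 1 + 5 + 4 + 5 + 4 = 35 ribbons and still no colour has 6.
Pigeonhole: one more ribbon lands in a colour already at 5, so 36 draws are enough and 35 are not.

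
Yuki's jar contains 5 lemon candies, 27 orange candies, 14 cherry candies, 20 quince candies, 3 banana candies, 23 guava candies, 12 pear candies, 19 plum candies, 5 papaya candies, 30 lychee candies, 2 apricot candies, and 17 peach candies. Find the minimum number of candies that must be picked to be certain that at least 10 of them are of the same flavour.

88

An adversary could hand out at most 9 candies per flavour (4 flavours run out sooner): 5 + 9 + 9 + 9 + 3 + 9 + 9 + 9 + 5 + 9 + 2 + 9 = 87 candies and still no flavour has 10.
One more candy lands in a flavour already at 9, so 88 draws are enough and 87 are not.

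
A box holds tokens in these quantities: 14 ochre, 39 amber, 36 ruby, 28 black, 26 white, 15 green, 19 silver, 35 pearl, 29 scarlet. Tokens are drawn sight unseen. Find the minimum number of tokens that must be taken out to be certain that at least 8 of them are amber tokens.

In the worst case for collecting amber tokens, every non-amber token comes out first.
There are 14 + 36 + 28 + 26 + 15 + 19 + 35 + 29 = 202 non-amber tokens altogether.
After those, each further token must be amber, so 202 + 8 = 210 draws guarantee 8 amber tokens.

210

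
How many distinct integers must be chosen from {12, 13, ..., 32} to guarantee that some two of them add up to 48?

14

Group the elements by complementary pair {x, 48−x}: {16,32}, {17,31}, {18,30}, …, giving 8 two-element pairs, the single value 24 (it cannot pair with itself since the integers are distinct), and 4 integers whose partner 48−x falls outside [12,32].
By the pigeonhole principle, treating each of those 13 groups as a pigeonhole, one can pick one integer per group — 13 integers — with no two summing to 48.
The 14th integer lands in an occupied pair, forcing a sum of 48.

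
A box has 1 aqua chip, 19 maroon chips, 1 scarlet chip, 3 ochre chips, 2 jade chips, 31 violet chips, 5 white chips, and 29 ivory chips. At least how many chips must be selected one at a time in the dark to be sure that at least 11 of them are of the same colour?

43

An adversary could hand out at most 10 chips per colour (5 colours run out sooner): 1 + 10 + 1 + 3 + 2 + 10 + 5 + 10 = 42 chips and still no colour has 11.
By pigeonhole, one more chip lands in a colour already at 10, so 43 draws are enough and 42 are not.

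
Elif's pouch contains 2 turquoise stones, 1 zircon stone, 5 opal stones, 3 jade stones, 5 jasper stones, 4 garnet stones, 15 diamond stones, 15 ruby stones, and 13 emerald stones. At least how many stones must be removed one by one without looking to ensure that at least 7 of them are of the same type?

39

The 9 types are the holes; the stones drawn are the pigeons.
To avoid 7 of any one type, the worst case takes at most 6 of each type, or every stone of a type that has fewer than 6.
That gives 2 + 1 + 5 + 3 + 5 + 4 + 6 + 6 + 6 = 38 stones with no type reaching 7.
The next stone forces some type to 7, so 38 + 1 = 39.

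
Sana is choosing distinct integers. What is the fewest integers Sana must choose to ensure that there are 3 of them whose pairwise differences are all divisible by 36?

73

Integers whose pairwise differences are multiples of 36 are exactly those sharing a remainder mod 36. By pigeonhole, the 36 residue classes mod 36 are the pigeonholes.
With 72 integers one could put 2 in each residue class and have no class reach 3.
The 73rd integer pushes some class to 3, so 36·2 + 1 = 73.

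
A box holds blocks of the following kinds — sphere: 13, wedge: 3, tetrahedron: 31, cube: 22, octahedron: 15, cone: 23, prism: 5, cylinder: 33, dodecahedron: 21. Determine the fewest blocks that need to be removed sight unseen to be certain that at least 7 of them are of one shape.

51

An adversary could hand out at most 6 blocks per shape (wedge, prism run out sooner): 6 + 3 + 6 + 6 + 6 + 6 + 5 + 6 + 6 = 50 blocks and still no shape has 7.
By pigeonhole, one more block lands in a shape already at 6, so 51 draws are enough and 50 are not.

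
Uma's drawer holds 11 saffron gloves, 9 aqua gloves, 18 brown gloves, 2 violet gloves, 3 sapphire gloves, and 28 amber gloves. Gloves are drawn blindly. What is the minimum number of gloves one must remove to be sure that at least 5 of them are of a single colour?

Put each drawn glove into a box by colour. The largest draw with every box below 5 takes min(count, 4) from each colour; colours with fewer than 4 contribute all they have.
Σ min(cᵢ, 4) = 4 + 4 + 4 + 2 + 3 + 4 = 21.
Draw number 21 + 1 = 22 must push one box to 5.

22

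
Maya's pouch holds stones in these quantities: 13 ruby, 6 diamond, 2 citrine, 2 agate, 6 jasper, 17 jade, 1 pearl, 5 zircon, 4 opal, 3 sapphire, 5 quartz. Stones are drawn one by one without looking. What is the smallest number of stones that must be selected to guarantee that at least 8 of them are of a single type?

An adversary could hand out at most 7 stones per type (9 types run out sooner): 7 + 6 + 2 + 2 + 6 + 7 + 1 + 5 + 4 + 3 + 5 = 48 stones and still no type has 8.
Pigeonhole: one more stone lands in a type already at 7, so 49 draws are enough and 48 are not.

49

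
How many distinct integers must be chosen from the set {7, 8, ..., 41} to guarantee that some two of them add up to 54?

Two chosen integers sum to 54 exactly when both halves of some pair {x, 54−x} with 13 ≤ x ≤ 54−x ≤ 41 are chosen — 14 such pairs.
The remaining 7 elements (those with no distinct partner in range) can never complete a 54-sum, so the worst case takes all of them and one from each pair: 7 + 14 = 21.
Pigeonhole: the 22nd integer has to be the second member of some pair, so 21 + 1 = 22.

22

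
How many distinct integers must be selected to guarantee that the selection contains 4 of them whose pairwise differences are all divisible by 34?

Integers whose pairwise differences are multiples of 34 are exactly those sharing a remainder mod 34. The 34 residue classes mod 34 are the pigeonholes.
With 102 integers one could put 3 in each residue class and have no class reach 4.
The 103rd integer pushes some class to 4, so 34·3 + 1 = 103.

103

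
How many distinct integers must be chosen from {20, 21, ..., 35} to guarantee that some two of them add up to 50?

Group the elements by complementary pair {x, 50−x}: {20,30}, {21,29}, {22,28}, …, giving 5 two-element pairs, the single value 25 (it cannot pair with itself since the integers are distinct), and 5 integers whose partner 50−x falls outside [20,35].
Pigeonhole: treating each of those 11 groups as a pigeonhole, one can pick one integer per group — 11 integers — with no two summing to 50.
The 12th integer lands in an occupied pair, forcing a sum of 50.

12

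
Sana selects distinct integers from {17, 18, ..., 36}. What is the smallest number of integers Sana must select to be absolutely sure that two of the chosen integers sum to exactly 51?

Group the elements by complementary pair {x, 51−x}: {17,34}, {18,33}, {19,32}, …, giving 9 two-element pairs and 2 integers whose partner 51−x falls outside [17,36].
By pigeonhole, treating each of those 11 groups as a pigeonhole, one can pick one integer per group — 11 integers — with no two summing to 51.
The 12th integer lands in an occupied pair, forcing a sum of 51.

12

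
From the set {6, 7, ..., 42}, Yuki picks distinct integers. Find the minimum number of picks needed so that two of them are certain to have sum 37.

Group the elements by complementary pair {x, 37−x}: {6,31}, {7,30}, {8,29}, …, giving 13 two-element pairs and 11 integers whose partner 37−x falls outside [6,42].
By pigeonhole, treating each of those 24 groups as a pigeonhole, one can pick one integer per group — 24 integers — with no two summing to 37.
The 25th integer lands in an occupied pair, forcing a sum of 37.

25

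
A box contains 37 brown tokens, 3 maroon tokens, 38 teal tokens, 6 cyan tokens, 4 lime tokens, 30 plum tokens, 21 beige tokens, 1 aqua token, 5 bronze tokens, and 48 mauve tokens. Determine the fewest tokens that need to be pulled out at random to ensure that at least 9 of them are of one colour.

Pigeonhole: put each drawn token into a box by colour. The largest draw with every box below 9 takes min(count, 8) from each colour; colours with fewer than 8 contribute all they have.
Σ min(cᵢ, 8) = 8 + 3 + 8 + 6 + 4 + 8 + 8 + 1 + 5 + 8 = 59.
Draw number 59 + 1 = 60 must push one box to 9.

60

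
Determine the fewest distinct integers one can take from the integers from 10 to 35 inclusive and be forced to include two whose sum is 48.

16

Two chosen integers sum to 48 exactly when both halves of some pair {x, 48−x} with 13 ≤ x ≤ 48−x ≤ 35 are chosen — 11 such pairs.
The remaining 4 elements (those with no distinct partner in range) can never complete a 48-sum, so the worst case takes all of them and one from each pair: 4 + 11 = 15.
By pigeonhole, the 16th integer has to be the second member of some pair, so 15 + 1 = 16.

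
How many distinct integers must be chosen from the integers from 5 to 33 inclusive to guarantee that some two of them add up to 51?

22

Two chosen integers sum to 51 exactly when both halves of some pair {x, 51−x} with 18 ≤ x ≤ 51−x ≤ 33 are chosen — 8 such pairs.
The remaining 13 elements (those with no distinct partner in range) can never complete a 51-sum, so the worst case takes all of them and one from each pair: 13 + 8 = 21.
Pigeonhole: the 22nd integer has to be the second member of some pair, so 21 + 1 = 22.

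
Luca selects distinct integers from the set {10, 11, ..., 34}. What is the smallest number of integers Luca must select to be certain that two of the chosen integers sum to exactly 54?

A set avoiding the sum 54 can contain at most one of each pair {x, 54−x}, plus the 11 elements whose complement lies outside the range or equal to its own complement.
The integers 10, …, 27 (18 of them) are such a set: any two sum to at least 10+11 = 21 and at most 26+27 = 53 < 54.
Any 19th integer completes one of the 7 pairs, so 19 choices force a sum of 54.

19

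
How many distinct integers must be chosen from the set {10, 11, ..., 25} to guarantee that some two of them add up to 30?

A set avoiding the sum 30 can contain at most one of each pair {x, 30−x}, plus the 6 elements whose complement lies outside the range or equal to its own complement.
The integers 15, …, 25 (11 of them) are such a set: any two sum to at least 15+16 = 31 > 30.
Any 12th integer completes one of the 5 pairs, so 12 choices force a sum of 30.

12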